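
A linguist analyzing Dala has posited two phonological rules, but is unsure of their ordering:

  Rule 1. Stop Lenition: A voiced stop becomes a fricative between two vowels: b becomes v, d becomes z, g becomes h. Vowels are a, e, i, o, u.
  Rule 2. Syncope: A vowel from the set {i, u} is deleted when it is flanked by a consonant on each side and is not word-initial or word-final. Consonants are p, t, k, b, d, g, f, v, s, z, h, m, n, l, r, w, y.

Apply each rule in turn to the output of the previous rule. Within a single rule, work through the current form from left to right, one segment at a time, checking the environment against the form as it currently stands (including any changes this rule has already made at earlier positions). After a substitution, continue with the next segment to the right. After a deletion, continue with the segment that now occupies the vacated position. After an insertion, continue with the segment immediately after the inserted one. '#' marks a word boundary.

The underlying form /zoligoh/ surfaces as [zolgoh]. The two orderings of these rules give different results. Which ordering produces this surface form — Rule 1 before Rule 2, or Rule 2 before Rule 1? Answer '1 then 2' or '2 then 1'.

Order 1 then 2:
  1 Stop Lenition: [zoligoh] → [zolihoh]
  2 Syncope: [zolihoh] → [zolhoh]
  result: [zolhoh]
Order 2 then 1:
  2 Syncope: [zoligoh] → [zolgoh]
  1 Stop Lenition: no change — [zolgoh]
  result: [zolgoh]

2 then 1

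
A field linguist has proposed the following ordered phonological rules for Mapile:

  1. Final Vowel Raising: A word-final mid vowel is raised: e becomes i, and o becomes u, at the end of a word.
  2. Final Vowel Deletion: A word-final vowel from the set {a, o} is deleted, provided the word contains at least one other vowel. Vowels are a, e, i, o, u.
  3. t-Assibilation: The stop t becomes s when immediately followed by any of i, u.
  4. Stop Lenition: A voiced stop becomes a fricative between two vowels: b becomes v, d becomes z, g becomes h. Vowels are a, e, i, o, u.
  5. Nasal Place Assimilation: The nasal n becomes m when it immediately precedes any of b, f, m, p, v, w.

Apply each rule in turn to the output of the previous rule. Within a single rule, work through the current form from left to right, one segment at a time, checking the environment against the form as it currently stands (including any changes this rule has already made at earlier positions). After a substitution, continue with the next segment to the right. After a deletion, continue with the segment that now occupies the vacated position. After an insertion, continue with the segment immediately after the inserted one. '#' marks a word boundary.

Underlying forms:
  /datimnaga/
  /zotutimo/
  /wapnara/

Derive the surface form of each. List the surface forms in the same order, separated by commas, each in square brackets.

[dasimnag], [zosusimu], [wapnar]

/datimnaga/:
  1 Final Vowel Raising: no change — [datimnaga]
  2 Final Vowel Deletion: [datimnaga] → [datimnag]
  3 t-Assibilation: [datimnag] → [dasimnag]
  4 Stop Lenition: no change — [dasimnag]
  5 Nasal Place Assimilation: no change — [dasimnag]
/zotutimo/:
  1 Final Vowel Raising: [zotutimo] → [zotutimu]
  2 Final Vowel Deletion: no change — [zotutimu]
  3 t-Assibilation: [zotutimu] → [zosusimu]
  4 Stop Lenition: no change — [zosusimu]
  5 Nasal Place Assimilation: no change — [zosusimu]
/wapnara/:
  1 Final Vowel Raising: no change — [wapnara]
  2 Final Vowel Deletion: [wapnara] → [wapnar]
  3 t-Assibilation: no change — [wapnar]
  4 Stop Lenition: no change — [wapnar]
  5 Nasal Place Assimilation: no change — [wapnar]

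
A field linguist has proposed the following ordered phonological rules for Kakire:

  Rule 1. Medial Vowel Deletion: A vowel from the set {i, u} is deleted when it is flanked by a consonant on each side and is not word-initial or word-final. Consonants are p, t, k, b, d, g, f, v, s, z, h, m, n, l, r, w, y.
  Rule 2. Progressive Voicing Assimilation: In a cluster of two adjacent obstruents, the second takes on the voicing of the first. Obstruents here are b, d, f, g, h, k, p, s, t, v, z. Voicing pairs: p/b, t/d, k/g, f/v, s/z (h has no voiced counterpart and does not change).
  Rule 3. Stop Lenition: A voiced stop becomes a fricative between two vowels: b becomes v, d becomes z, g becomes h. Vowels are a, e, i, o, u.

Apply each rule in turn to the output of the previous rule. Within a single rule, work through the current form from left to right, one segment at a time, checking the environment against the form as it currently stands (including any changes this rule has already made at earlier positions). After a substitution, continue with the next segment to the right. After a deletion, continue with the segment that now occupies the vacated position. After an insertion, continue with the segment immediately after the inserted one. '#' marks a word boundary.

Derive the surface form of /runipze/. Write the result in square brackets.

Rule 1 Medial Vowel Deletion: [runipze] → [rnpze]
Rule 2 Progressive Voicing Assimilation: [rnpze] → [rnpse]
Rule 3 Stop Lenition: no change — [rnpse]

[rnpse]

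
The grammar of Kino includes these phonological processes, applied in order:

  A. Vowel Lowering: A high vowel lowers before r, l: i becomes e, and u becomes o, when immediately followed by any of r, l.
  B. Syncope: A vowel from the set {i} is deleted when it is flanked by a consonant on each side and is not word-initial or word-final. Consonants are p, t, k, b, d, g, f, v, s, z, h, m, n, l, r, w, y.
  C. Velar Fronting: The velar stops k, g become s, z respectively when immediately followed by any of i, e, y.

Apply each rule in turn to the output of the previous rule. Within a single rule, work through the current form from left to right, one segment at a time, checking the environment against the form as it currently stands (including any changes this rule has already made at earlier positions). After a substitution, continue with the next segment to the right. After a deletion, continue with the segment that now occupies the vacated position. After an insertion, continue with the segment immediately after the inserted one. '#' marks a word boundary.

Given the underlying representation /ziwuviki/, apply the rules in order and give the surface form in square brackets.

A Vowel Lowering: no change — [ziwuviki]
B Syncope: [ziwuviki] → [zwuvki]
C Velar Fronting: [zwuvki] → [zwuvsi]

[zwuvsi]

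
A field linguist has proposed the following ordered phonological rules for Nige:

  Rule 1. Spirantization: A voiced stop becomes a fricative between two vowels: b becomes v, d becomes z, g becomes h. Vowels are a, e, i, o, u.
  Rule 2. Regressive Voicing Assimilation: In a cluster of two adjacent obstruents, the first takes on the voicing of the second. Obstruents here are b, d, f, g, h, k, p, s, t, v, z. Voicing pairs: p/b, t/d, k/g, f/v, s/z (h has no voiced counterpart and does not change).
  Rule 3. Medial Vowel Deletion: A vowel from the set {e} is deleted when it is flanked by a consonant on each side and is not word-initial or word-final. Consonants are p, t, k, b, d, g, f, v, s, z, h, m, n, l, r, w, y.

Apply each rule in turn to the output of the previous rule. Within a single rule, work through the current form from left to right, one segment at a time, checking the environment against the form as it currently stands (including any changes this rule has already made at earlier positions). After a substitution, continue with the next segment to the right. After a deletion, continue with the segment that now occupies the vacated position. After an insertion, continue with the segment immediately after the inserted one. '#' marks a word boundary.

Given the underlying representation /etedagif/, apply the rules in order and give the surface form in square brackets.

[etzahif]

Rule 1 Spirantization: [etedagif] → [etezahif]
Rule 2 Regressive Voicing Assimilation: no change — [etezahif]
Rule 3 Medial Vowel Deletion: [etezahif] → [etzahif]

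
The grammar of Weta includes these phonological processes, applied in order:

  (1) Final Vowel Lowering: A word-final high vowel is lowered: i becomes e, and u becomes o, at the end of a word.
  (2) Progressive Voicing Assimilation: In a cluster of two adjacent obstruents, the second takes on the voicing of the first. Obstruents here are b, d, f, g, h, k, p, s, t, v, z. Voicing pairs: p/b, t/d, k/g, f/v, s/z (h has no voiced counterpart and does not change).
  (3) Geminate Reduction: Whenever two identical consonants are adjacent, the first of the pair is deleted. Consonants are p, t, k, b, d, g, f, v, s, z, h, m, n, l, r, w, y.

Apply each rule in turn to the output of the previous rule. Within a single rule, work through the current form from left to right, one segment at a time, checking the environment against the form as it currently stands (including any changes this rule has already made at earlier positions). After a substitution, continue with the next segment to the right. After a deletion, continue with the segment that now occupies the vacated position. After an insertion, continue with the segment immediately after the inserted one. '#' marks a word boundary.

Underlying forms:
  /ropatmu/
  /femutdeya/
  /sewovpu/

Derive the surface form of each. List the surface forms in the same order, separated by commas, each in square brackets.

/ropatmu/:
  (1) Final Vowel Lowering: [ropatmu] → [ropatmo]
  (2) Progressive Voicing Assimilation: no change — [ropatmo]
  (3) Geminate Reduction: no change — [ropatmo]
/femutdeya/:
  (1) Final Vowel Lowering: no change — [femutdeya]
  (2) Progressive Voicing Assimilation: [femutdeya] → [femutteya]
  (3) Geminate Reduction: [femutteya] → [femuteya]
/sewovpu/:
  (1) Final Vowel Lowering: [sewovpu] → [sewovpo]
  (2) Progressive Voicing Assimilation: [sewovpo] → [sewovbo]
  (3) Geminate Reduction: no change — [sewovbo]

[ropatmo], [femuteya], [sewovbo]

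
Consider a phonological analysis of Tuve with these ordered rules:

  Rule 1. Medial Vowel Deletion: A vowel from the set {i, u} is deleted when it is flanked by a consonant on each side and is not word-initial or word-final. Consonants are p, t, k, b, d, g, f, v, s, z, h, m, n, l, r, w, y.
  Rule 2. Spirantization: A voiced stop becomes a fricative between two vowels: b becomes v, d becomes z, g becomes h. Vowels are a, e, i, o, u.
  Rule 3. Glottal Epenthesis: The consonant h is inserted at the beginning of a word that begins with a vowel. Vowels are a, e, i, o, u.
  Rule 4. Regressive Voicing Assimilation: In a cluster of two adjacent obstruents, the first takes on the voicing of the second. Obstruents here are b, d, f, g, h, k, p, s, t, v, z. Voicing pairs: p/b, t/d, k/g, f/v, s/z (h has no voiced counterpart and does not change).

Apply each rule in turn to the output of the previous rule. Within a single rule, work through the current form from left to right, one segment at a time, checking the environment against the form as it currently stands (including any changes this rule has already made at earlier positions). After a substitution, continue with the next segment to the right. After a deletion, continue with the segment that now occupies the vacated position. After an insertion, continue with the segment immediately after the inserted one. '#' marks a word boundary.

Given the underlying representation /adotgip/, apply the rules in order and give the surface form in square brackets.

Rule 1 Medial Vowel Deletion: [adotgip] → [adotgp]
Rule 2 Spirantization: [adotgp] → [azotgp]
Rule 3 Glottal Epenthesis: [azotgp] → [hazotgp]
Rule 4 Regressive Voicing Assimilation: [hazotgp] → [hazodkp]

[hazodkp]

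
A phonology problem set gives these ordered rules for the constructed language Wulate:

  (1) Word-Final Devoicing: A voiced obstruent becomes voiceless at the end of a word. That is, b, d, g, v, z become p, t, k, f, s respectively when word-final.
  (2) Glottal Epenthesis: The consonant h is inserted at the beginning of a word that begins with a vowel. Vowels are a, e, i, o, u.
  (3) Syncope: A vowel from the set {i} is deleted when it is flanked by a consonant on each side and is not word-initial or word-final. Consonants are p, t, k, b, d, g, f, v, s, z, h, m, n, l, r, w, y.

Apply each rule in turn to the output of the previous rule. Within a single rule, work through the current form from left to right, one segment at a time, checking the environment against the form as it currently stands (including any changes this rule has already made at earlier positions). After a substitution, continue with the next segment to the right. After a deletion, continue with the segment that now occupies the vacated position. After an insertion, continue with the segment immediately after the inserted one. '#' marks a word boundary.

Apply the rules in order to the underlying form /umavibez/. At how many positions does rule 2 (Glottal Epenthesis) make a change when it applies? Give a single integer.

1

(1) Word-Final Devoicing: [umavibez] → [umavibes]
(2) Glottal Epenthesis: [umavibes] → [humavibes]
(3) Syncope: [humavibes] → [humavbes]
Rule 2 changed 1 position(s).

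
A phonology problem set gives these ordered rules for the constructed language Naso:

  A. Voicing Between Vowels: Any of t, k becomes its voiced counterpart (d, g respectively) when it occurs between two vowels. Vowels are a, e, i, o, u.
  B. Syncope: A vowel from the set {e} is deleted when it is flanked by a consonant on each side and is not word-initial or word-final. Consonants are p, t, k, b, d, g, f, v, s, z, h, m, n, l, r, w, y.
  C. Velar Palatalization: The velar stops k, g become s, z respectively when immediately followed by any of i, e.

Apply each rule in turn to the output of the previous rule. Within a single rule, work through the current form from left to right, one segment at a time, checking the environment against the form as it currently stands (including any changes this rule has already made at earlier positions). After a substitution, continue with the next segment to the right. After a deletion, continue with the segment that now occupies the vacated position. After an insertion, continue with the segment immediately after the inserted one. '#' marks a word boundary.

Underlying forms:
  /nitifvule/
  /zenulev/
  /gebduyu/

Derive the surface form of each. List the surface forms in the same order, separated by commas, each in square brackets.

/nitifvule/:
  A Voicing Between Vowels: [nitifvule] → [nidifvule]
  B Syncope: no change — [nidifvule]
  C Velar Palatalization: no change — [nidifvule]
/zenulev/:
  A Voicing Between Vowels: no change — [zenulev]
  B Syncope: [zenulev] → [znulv]
  C Velar Palatalization: no change — [znulv]
/gebduyu/:
  A Voicing Between Vowels: no change — [gebduyu]
  B Syncope: [gebduyu] → [gbduyu]
  C Velar Palatalization: no change — [gbduyu]

[nidifvule], [znulv], [gbduyu]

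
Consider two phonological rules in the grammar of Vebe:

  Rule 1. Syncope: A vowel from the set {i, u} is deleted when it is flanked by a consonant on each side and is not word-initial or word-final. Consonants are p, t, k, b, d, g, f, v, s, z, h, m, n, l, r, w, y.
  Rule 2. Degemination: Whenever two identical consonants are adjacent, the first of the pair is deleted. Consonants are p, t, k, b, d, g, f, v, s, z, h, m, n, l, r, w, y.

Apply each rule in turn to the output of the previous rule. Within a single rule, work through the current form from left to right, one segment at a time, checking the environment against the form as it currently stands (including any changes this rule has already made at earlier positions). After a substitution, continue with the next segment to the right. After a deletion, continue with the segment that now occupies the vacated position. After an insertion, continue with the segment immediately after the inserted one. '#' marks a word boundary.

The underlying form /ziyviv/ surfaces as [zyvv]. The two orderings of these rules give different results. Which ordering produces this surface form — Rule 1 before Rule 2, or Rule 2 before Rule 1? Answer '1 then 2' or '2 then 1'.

2 then 1

Order 1 then 2:
  1 Syncope: [ziyviv] → [zyvv]
  2 Degemination: [zyvv] → [zyv]
  result: [zyv]
Order 2 then 1:
  2 Degemination: no change — [ziyviv]
  1 Syncope: [ziyviv] → [zyvv]
  result: [zyvv]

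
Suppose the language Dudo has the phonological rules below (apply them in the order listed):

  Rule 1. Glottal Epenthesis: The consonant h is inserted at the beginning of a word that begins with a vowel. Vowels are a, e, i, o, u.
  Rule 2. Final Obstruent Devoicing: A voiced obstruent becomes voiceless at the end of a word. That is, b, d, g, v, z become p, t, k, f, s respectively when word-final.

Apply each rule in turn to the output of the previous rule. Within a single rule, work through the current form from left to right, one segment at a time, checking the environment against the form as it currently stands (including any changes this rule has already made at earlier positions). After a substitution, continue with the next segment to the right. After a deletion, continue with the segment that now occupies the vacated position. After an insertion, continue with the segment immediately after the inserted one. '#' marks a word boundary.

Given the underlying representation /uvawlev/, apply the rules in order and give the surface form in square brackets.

Rule 1 Glottal Epenthesis: [uvawlev] → [huvawlev]
Rule 2 Final Obstruent Devoicing: [huvawlev] → [huvawlef]

[huvawlef]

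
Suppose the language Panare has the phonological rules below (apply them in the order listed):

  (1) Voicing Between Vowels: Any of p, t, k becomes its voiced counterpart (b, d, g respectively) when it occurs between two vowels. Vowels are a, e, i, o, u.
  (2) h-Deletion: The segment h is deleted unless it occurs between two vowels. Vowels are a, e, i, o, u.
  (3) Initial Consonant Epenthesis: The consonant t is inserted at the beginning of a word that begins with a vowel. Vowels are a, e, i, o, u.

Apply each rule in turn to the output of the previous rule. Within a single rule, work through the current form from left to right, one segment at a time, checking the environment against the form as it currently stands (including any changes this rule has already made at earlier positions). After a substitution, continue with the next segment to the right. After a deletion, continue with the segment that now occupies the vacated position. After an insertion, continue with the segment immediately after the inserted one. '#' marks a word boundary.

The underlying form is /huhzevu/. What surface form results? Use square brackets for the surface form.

[tuzevu]

(1) Voicing Between Vowels: no change — [huhzevu]
(2) h-Deletion: [huhzevu] → [uzevu]
(3) Initial Consonant Epenthesis: [uzevu] → [tuzevu]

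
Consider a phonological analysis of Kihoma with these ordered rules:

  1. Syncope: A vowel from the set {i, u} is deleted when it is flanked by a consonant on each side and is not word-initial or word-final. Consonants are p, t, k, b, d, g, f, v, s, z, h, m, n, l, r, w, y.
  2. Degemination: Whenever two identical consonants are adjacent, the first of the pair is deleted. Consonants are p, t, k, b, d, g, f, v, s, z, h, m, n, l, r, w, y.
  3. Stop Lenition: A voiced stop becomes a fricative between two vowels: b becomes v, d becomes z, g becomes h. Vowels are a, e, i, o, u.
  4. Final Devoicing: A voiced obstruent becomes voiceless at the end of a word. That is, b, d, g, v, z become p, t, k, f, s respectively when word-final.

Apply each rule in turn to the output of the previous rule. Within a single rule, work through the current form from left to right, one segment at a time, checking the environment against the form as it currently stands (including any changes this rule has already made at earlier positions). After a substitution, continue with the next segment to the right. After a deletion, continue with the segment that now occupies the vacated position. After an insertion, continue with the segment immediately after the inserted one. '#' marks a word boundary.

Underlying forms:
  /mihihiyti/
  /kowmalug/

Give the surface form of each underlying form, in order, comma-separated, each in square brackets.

/mihihiyti/:
  1 Syncope: [mihihiyti] → [mhhyti]
  2 Degemination: [mhhyti] → [mhyti]
  3 Stop Lenition: no change — [mhyti]
  4 Final Devoicing: no change — [mhyti]
/kowmalug/:
  1 Syncope: [kowmalug] → [kowmalg]
  2 Degemination: no change — [kowmalg]
  3 Stop Lenition: no change — [kowmalg]
  4 Final Devoicing: [kowmalg] → [kowmalk]

[mhyti], [kowmalk]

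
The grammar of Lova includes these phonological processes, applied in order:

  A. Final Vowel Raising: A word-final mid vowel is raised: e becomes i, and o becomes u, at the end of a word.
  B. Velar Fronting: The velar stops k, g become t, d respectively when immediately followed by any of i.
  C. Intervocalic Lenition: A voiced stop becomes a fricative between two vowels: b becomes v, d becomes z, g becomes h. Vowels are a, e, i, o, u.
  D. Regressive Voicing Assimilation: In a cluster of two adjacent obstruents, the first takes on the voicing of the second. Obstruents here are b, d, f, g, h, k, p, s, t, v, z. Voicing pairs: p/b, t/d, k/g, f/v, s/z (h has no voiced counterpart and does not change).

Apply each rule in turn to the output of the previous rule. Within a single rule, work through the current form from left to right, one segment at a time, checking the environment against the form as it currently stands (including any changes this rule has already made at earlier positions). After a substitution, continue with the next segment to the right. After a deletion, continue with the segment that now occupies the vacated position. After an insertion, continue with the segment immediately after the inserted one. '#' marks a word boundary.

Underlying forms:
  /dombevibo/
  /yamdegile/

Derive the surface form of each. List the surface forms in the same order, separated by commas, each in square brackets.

[dombevivu], [yamdezili]

/dombevibo/:
  A Final Vowel Raising: [dombevibo] → [dombevibu]
  B Velar Fronting: no change — [dombevibu]
  C Intervocalic Lenition: [dombevibu] → [dombevivu]
  D Regressive Voicing Assimilation: no change — [dombevivu]
/yamdegile/:
  A Final Vowel Raising: [yamdegile] → [yamdegili]
  B Velar Fronting: [yamdegili] → [yamdedili]
  C Intervocalic Lenition: [yamdedili] → [yamdezili]
  D Regressive Voicing Assimilation: no change — [yamdezili]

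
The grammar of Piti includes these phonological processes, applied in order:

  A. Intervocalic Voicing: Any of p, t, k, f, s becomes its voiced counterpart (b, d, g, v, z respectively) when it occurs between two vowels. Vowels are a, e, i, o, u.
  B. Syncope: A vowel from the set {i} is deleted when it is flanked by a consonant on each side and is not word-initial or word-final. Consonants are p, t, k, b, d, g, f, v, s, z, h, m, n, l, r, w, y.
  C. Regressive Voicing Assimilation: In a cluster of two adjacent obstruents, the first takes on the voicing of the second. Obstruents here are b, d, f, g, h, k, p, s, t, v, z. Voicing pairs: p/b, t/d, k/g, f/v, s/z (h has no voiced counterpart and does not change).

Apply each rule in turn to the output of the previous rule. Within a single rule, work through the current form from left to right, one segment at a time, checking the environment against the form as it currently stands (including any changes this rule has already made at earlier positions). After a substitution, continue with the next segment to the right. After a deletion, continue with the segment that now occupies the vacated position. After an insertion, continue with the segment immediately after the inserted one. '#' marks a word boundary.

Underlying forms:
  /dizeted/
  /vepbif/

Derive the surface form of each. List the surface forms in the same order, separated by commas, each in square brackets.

[dzeded], [vebpf]

/dizeted/:
  A Intervocalic Voicing: [dizeted] → [dizeded]
  B Syncope: [dizeded] → [dzeded]
  C Regressive Voicing Assimilation: no change — [dzeded]
/vepbif/:
  A Intervocalic Voicing: no change — [vepbif]
  B Syncope: [vepbif] → [vepbf]
  C Regressive Voicing Assimilation: [vepbf] → [vebpf]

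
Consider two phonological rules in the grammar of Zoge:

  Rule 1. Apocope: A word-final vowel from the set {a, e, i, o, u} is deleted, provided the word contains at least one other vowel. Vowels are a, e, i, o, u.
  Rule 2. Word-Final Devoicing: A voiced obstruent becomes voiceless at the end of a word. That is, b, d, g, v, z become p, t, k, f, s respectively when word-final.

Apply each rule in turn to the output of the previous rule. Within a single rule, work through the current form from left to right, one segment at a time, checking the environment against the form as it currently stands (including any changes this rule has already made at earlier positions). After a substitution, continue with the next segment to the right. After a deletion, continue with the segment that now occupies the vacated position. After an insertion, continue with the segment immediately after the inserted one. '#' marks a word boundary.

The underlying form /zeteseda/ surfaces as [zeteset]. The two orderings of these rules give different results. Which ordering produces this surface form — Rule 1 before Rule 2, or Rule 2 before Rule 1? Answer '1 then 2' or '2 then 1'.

Order 1 then 2:
  1 Apocope: [zeteseda] → [zetesed]
  2 Word-Final Devoicing: [zetesed] → [zeteset]
  result: [zeteset]
Order 2 then 1:
  2 Word-Final Devoicing: no change — [zeteseda]
  1 Apocope: [zeteseda] → [zetesed]
  result: [zetesed]

1 then 2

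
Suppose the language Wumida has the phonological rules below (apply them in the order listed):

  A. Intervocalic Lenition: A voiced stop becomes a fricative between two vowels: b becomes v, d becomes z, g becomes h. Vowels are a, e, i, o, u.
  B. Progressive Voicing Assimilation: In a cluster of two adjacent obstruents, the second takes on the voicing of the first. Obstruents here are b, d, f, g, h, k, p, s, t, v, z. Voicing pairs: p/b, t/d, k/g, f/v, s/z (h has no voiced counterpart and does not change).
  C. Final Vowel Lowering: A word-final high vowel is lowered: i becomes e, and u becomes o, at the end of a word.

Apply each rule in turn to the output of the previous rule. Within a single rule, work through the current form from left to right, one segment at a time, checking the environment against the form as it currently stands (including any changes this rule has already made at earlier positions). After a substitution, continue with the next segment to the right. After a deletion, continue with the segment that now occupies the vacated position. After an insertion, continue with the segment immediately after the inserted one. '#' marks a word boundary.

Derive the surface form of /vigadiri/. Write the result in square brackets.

[vihazire]

A Intervocalic Lenition: [vigadiri] → [vihaziri]
B Progressive Voicing Assimilation: no change — [vihaziri]
C Final Vowel Lowering: [vihaziri] → [vihazire]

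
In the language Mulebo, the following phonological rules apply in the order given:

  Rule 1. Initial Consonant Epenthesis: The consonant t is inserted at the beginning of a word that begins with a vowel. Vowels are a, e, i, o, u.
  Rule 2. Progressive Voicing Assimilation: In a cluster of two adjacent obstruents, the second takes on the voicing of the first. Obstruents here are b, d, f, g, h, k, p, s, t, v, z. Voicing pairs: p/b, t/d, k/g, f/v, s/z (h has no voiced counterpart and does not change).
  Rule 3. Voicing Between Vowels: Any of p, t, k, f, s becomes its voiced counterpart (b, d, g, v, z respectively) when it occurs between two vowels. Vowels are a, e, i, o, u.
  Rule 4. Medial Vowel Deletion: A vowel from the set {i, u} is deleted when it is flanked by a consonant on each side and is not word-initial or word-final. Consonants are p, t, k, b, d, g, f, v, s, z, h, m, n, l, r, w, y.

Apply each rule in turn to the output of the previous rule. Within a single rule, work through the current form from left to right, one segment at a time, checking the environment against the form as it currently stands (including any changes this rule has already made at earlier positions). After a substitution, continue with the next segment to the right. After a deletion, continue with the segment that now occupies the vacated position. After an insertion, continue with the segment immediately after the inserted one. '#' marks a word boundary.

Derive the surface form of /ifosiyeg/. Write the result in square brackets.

Rule 1 Initial Consonant Epenthesis: [ifosiyeg] → [tifosiyeg]
Rule 2 Progressive Voicing Assimilation: no change — [tifosiyeg]
Rule 3 Voicing Between Vowels: [tifosiyeg] → [tivoziyeg]
Rule 4 Medial Vowel Deletion: [tivoziyeg] → [tvozyeg]

[tvozyeg]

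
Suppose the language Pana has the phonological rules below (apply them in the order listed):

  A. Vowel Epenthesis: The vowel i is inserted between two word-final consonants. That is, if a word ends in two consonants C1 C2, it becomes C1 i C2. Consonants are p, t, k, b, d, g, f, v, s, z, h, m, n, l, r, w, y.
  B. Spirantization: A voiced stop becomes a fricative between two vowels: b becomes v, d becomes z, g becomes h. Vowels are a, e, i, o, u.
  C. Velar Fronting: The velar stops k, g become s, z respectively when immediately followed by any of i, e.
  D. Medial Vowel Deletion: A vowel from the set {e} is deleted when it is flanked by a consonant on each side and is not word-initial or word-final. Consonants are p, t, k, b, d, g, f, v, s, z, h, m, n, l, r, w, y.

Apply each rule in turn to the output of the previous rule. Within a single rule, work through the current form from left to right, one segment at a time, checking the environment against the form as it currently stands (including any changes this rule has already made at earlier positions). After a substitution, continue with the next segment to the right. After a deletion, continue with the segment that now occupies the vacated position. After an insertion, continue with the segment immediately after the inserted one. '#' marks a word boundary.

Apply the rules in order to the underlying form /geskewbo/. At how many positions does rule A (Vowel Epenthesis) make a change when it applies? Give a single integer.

0

A Vowel Epenthesis: no change — [geskewbo]
B Spirantization: no change — [geskewbo]
C Velar Fronting: [geskewbo] → [zessewbo]
D Medial Vowel Deletion: [zessewbo] → [zsswbo]
Rule A changed 0 position(s).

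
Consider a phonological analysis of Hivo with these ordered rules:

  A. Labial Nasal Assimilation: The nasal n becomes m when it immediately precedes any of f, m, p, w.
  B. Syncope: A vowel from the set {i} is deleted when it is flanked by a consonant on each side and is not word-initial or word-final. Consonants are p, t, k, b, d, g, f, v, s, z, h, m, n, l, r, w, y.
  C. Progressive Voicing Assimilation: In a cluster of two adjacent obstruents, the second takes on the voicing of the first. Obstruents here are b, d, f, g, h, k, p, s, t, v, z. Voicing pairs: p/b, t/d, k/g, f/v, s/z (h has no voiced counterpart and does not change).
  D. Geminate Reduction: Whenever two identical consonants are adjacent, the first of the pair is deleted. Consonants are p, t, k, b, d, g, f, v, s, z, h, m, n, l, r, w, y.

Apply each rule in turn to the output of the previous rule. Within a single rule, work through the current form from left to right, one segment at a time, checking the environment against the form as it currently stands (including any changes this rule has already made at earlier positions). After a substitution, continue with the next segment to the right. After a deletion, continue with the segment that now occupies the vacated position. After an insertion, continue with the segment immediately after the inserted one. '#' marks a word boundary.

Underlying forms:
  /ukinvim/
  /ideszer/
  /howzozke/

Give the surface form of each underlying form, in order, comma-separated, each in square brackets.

[uknvm], [ideser], [howzozge]

/ukinvim/:
  A Labial Nasal Assimilation: no change — [ukinvim]
  B Syncope: [ukinvim] → [uknvm]
  C Progressive Voicing Assimilation: no change — [uknvm]
  D Geminate Reduction: no change — [uknvm]
/ideszer/:
  A Labial Nasal Assimilation: no change — [ideszer]
  B Syncope: no change — [ideszer]
  C Progressive Voicing Assimilation: [ideszer] → [idesser]
  D Geminate Reduction: [idesser] → [ideser]
/howzozke/:
  A Labial Nasal Assimilation: no change — [howzozke]
  B Syncope: no change — [howzozke]
  C Progressive Voicing Assimilation: [howzozke] → [howzozge]
  D Geminate Reduction: no change — [howzozge]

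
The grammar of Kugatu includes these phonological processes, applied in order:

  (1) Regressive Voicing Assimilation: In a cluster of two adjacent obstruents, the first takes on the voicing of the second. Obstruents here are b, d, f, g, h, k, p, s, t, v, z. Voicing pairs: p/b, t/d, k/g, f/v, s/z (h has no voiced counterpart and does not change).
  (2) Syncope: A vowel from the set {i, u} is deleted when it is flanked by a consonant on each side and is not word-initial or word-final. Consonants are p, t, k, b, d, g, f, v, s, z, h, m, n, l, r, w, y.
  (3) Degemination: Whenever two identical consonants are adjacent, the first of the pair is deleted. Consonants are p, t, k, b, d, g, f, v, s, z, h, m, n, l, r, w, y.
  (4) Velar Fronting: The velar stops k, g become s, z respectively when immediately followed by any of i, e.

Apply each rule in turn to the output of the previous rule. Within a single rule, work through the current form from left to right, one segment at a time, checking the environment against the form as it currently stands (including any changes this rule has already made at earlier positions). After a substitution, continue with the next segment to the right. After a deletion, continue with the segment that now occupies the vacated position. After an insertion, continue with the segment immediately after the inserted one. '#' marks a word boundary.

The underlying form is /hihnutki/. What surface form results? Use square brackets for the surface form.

[hntsi]

(1) Regressive Voicing Assimilation: no change — [hihnutki]
(2) Syncope: [hihnutki] → [hhntki]
(3) Degemination: [hhntki] → [hntki]
(4) Velar Fronting: [hntki] → [hntsi]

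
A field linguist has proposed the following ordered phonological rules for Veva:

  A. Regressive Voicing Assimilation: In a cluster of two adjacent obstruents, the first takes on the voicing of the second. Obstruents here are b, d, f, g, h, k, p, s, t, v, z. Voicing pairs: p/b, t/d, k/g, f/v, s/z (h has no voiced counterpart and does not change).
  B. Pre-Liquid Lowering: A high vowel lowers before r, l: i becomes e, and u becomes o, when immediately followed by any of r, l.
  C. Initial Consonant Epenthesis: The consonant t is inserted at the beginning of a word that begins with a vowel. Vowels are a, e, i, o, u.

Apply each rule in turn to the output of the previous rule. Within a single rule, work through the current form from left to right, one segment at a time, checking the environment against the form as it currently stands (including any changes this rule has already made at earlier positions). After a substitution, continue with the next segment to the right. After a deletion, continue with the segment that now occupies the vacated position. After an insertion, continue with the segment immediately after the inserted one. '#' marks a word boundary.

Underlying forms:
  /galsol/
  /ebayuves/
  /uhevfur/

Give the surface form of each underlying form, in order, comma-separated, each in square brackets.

[galsol], [tebayuves], [tuheffor]

/galsol/:
  A Regressive Voicing Assimilation: no change — [galsol]
  B Pre-Liquid Lowering: no change — [galsol]
  C Initial Consonant Epenthesis: no change — [galsol]
/ebayuves/:
  A Regressive Voicing Assimilation: no change — [ebayuves]
  B Pre-Liquid Lowering: no change — [ebayuves]
  C Initial Consonant Epenthesis: [ebayuves] → [tebayuves]
/uhevfur/:
  A Regressive Voicing Assimilation: [uhevfur] → [uheffur]
  B Pre-Liquid Lowering: [uheffur] → [uheffor]
  C Initial Consonant Epenthesis: [uheffor] → [tuheffor]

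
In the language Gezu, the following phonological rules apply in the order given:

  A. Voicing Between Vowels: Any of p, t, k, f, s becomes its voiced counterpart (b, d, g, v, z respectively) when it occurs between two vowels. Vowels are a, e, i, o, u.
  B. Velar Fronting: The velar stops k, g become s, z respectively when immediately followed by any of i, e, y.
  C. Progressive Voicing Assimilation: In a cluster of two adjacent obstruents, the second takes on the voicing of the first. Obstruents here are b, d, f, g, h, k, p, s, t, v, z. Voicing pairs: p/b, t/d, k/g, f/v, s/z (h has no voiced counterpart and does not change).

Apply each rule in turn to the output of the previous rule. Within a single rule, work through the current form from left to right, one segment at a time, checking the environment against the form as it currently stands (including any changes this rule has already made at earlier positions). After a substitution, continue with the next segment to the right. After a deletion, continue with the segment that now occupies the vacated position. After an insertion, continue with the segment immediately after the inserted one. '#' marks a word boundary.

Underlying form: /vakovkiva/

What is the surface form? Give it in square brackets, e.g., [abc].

A Voicing Between Vowels: [vakovkiva] → [vagovkiva]
B Velar Fronting: [vagovkiva] → [vagovsiva]
C Progressive Voicing Assimilation: [vagovsiva] → [vagovziva]

[vagovziva]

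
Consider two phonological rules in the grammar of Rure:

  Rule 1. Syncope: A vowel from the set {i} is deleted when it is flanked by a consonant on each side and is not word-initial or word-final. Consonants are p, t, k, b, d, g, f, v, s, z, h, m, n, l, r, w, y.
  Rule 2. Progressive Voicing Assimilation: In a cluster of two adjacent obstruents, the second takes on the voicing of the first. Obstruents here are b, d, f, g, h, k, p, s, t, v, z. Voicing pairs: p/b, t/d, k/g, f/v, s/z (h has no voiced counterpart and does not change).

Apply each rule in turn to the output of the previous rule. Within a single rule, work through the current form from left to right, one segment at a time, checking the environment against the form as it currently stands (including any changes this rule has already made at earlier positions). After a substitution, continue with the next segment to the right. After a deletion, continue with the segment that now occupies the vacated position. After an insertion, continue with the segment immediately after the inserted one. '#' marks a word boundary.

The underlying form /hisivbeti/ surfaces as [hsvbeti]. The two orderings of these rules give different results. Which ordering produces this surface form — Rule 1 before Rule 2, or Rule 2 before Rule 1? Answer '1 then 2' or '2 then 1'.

Order 1 then 2:
  1 Syncope: [hisivbeti] → [hsvbeti]
  2 Progressive Voicing Assimilation: [hsvbeti] → [hsfpeti]
  result: [hsfpeti]
Order 2 then 1:
  2 Progressive Voicing Assimilation: no change — [hisivbeti]
  1 Syncope: [hisivbeti] → [hsvbeti]
  result: [hsvbeti]

2 then 1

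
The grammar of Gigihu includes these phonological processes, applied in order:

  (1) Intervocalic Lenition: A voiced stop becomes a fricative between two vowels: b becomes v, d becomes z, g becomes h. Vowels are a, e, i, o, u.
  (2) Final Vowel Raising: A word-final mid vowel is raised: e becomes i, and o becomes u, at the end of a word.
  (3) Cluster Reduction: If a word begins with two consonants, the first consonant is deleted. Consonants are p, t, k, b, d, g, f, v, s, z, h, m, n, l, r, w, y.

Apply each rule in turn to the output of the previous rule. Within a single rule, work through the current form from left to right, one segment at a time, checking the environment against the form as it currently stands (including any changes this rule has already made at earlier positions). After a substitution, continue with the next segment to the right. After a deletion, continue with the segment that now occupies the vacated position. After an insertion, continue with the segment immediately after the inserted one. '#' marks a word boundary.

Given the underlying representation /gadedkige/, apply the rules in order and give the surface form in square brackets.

(1) Intervocalic Lenition: [gadedkige] → [gazedkihe]
(2) Final Vowel Raising: [gazedkihe] → [gazedkihi]
(3) Cluster Reduction: no change — [gazedkihi]

[gazedkihi]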